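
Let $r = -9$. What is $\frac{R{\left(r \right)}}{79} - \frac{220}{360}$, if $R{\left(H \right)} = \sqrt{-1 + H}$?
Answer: $- \frac{11}{18} + \frac{i \sqrt{10}}{79} \approx -0.61111 + 0.040029 i$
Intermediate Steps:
$\frac{R{\left(r \right)}}{79} - \frac{220}{360} = \frac{\sqrt{-1 - 9}}{79} - \frac{220}{360} = \sqrt{-10} \cdot \frac{1}{79} - \frac{11}{18} = i \sqrt{10} \cdot \frac{1}{79} - \frac{11}{18} = \frac{i \sqrt{10}}{79} - \frac{11}{18} = - \frac{11}{18} + \frac{i \sqrt{10}}{79}$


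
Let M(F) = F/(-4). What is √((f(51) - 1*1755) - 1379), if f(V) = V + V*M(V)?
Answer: I*√14933/2 ≈ 61.1*I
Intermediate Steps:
M(F) = -F/4 (M(F) = F*(-¼) = -F/4)
f(V) = V - V²/4 (f(V) = V + V*(-V/4) = V - V²/4)
√((f(51) - 1*1755) - 1379) = √(((¼)*51*(4 - 1*51) - 1*1755) - 1379) = √(((¼)*51*(4 - 51) - 1755) - 1379) = √(((¼)*51*(-47) - 1755) - 1379) = √((-2397/4 - 1755) - 1379) = √(-9417/4 - 1379) = √(-14933/4) = I*√14933/2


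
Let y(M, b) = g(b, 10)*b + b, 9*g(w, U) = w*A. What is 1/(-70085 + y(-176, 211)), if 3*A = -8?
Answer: -27/2242766 ≈ -1.2039e-5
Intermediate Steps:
A = -8/3 (A = (⅓)*(-8) = -8/3 ≈ -2.6667)
g(w, U) = -8*w/27 (g(w, U) = (w*(-8/3))/9 = (-8*w/3)/9 = -8*w/27)
y(M, b) = b - 8*b²/27 (y(M, b) = (-8*b/27)*b + b = -8*b²/27 + b = b - 8*b²/27)
1/(-70085 + y(-176, 211)) = 1/(-70085 + (1/27)*211*(27 - 8*211)) = 1/(-70085 + (1/27)*211*(27 - 1688)) = 1/(-70085 + (1/27)*211*(-1661)) = 1/(-70085 - 350471/27) = 1/(-2242766/27) = -27/2242766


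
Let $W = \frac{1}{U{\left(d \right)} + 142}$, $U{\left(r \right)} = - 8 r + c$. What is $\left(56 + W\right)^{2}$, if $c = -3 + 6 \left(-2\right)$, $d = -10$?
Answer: $\frac{134397649}{42849} \approx 3136.5$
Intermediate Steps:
$c = -15$ ($c = -3 - 12 = -15$)
$U{\left(r \right)} = -15 - 8 r$ ($U{\left(r \right)} = - 8 r - 15 = -15 - 8 r$)
$W = \frac{1}{207}$ ($W = \frac{1}{\left(-15 - -80\right) + 142} = \frac{1}{\left(-15 + 80\right) + 142} = \frac{1}{65 + 142} = \frac{1}{207} \approx 0.0048309$)
$\left(56 + W\right)^{2} = \left(56 + \frac{1}{207}\right)^{2} = \left(\frac{11593}{207}\right)^{2} = \frac{134397649}{42849}$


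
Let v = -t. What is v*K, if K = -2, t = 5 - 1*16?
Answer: -22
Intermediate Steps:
t = -11 (t = 5 - 16 = -11)
v = 11 (v = -1*(-11) = 11)
v*K = 11*(-2) = -22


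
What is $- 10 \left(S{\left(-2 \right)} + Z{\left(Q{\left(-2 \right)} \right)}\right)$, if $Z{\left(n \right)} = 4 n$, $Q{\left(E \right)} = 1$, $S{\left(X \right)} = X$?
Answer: $-20$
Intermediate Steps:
$- 10 \left(S{\left(-2 \right)} + Z{\left(Q{\left(-2 \right)} \right)}\right) = - 10 \left(-2 + 4 \cdot 1\right) = - 10 \left(-2 + 4\right) = \left(-10\right) 2 = -20$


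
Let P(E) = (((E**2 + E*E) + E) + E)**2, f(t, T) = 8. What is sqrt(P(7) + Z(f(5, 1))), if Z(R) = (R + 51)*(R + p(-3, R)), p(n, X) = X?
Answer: 4*sqrt(843) ≈ 116.14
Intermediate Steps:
P(E) = (2*E + 2*E**2)**2 (P(E) = (((E**2 + E**2) + E) + E)**2 = ((2*E**2 + E) + E)**2 = ((E + 2*E**2) + E)**2 = (2*E + 2*E**2)**2)
Z(R) = 2*R*(51 + R) (Z(R) = (R + 51)*(R + R) = (51 + R)*(2*R) = 2*R*(51 + R))
sqrt(P(7) + Z(f(5, 1))) = sqrt(4*7**2*(1 + 7)**2 + 2*8*(51 + 8)) = sqrt(4*49*8**2 + 2*8*59) = sqrt(4*49*64 + 944) = sqrt(12544 + 944) = sqrt(13488) = 4*sqrt(843)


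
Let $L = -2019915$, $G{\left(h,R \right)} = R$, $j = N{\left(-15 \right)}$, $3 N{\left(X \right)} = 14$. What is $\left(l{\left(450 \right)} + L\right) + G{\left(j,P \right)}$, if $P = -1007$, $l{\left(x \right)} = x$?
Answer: $-2020472$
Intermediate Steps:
$N{\left(X \right)} = \frac{14}{3}$ ($N{\left(X \right)} = \frac{1}{3} \cdot 14 = \frac{14}{3}$)
$j = \frac{14}{3} \approx 4.6667$
$\left(l{\left(450 \right)} + L\right) + G{\left(j,P \right)} = \left(450 - 2019915\right) - 1007 = -2019465 - 1007 = -2020472$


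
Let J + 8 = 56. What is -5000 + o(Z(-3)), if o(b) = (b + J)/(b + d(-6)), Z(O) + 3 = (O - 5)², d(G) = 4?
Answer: -324891/65 ≈ -4998.3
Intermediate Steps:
Z(O) = -3 + (-5 + O)² (Z(O) = -3 + (O - 5)² = -3 + (-5 + O)²)
J = 48 (J = -8 + 56 = 48)
o(b) = (48 + b)/(4 + b) (o(b) = (b + 48)/(b + 4) = (48 + b)/(4 + b))
-5000 + o(Z(-3)) = -5000 + (48 + (-3 + (-5 - 3)²))/(4 + (-3 + (-5 - 3)²)) = -5000 + (48 + (-3 + (-8)²))/(4 + (-3 + (-8)²)) = -5000 + (48 + (-3 + 64))/(4 + (-3 + 64)) = -5000 + (48 + 61)/(4 + 61) = -5000 + 109/65 = -324891/65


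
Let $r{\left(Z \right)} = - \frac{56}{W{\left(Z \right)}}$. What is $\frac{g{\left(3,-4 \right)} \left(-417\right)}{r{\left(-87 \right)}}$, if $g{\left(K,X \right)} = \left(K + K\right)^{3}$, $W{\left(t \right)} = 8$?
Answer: $\frac{90072}{7} \approx 12867.0$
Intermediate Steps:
$g{\left(K,X \right)} = 8 K^{3}$ ($g{\left(K,X \right)} = \left(2 K\right)^{3} = 8 K^{3}$)
$r{\left(Z \right)} = -7$ ($r{\left(Z \right)} = - \frac{56}{8} = \left(-56\right) \frac{1}{8} = -7$)
$\frac{g{\left(3,-4 \right)} \left(-417\right)}{r{\left(-87 \right)}} = \frac{8 \cdot 3^{3} \left(-417\right)}{-7} = 8 \cdot 27 \left(-417\right) \left(- \frac{1}{7}\right) = 216 \left(-417\right) \left(- \frac{1}{7}\right) = \left(-90072\right) \left(- \frac{1}{7}\right) = \frac{90072}{7}$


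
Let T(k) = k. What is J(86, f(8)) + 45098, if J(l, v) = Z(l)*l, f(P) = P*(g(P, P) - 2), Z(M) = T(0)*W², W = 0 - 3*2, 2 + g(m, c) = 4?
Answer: 45098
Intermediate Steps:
g(m, c) = 2 (g(m, c) = -2 + 4 = 2)
W = -6 (W = 0 - 6 = -6)
Z(M) = 0 (Z(M) = 0*(-6)² = 0*36 = 0)
f(P) = 0 (f(P) = P*(2 - 2) = P*0 = 0)
J(l, v) = 0 (J(l, v) = 0*l = 0)
J(86, f(8)) + 45098 = 0 + 45098 = 45098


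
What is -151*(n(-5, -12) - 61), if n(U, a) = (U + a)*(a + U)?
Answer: -34428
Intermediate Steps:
n(U, a) = (U + a)² (n(U, a) = (U + a)*(U + a) = (U + a)²)
-151*(n(-5, -12) - 61) = -151*((-5 - 12)² - 61) = -151*((-17)² - 61) = -151*(289 - 61) = -151*228 = -34428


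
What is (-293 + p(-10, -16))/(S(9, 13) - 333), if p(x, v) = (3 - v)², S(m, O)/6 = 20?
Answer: -68/213 ≈ -0.31925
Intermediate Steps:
S(m, O) = 120 (S(m, O) = 6*20 = 120)
(-293 + p(-10, -16))/(S(9, 13) - 333) = (-293 + (-3 - 16)²)/(120 - 333) = (-293 + (-19)²)/(-213) = (-293 + 361)*(-1/213) = 68*(-1/213) = -68/213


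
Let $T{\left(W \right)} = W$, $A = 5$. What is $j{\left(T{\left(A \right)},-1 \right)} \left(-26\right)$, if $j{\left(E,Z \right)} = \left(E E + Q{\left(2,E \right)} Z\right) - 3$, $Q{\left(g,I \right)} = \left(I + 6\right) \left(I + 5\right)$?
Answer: $2288$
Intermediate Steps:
$Q{\left(g,I \right)} = \left(5 + I\right) \left(6 + I\right)$ ($Q{\left(g,I \right)} = \left(6 + I\right) \left(5 + I\right) = \left(5 + I\right) \left(6 + I\right)$)
$j{\left(E,Z \right)} = -3 + E^{2} + Z \left(30 + E^{2} + 11 E\right)$ ($j{\left(E,Z \right)} = \left(E E + \left(30 + E^{2} + 11 E\right) Z\right) - 3 = \left(E^{2} + Z \left(30 + E^{2} + 11 E\right)\right) - 3 = -3 + E^{2} + Z \left(30 + E^{2} + 11 E\right)$)
$j{\left(T{\left(A \right)},-1 \right)} \left(-26\right) = \left(-3 + 5^{2} - \left(30 + 5^{2} + 11 \cdot 5\right)\right) \left(-26\right) = \left(-3 + 25 - \left(30 + 25 + 55\right)\right) \left(-26\right) = \left(-3 + 25 - 110\right) \left(-26\right) = \left(-88\right) \left(-26\right) = 2288$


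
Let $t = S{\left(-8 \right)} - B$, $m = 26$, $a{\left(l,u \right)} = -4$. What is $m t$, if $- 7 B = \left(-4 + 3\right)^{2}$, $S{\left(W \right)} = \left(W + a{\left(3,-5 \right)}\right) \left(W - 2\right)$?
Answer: $\frac{21866}{7} \approx 3123.7$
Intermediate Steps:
$S{\left(W \right)} = \left(-4 + W\right) \left(-2 + W\right)$ ($S{\left(W \right)} = \left(W - 4\right) \left(W - 2\right) = \left(-4 + W\right) \left(-2 + W\right)$)
$B = - \frac{1}{7}$ ($B = - \frac{\left(-4 + 3\right)^{2}}{7} = - \frac{\left(-1\right)^{2}}{7} = \left(- \frac{1}{7}\right) 1 = - \frac{1}{7} \approx -0.14286$)
$t = \frac{841}{7}$ ($t = \left(8 + \left(-8\right)^{2} - -48\right) - - \frac{1}{7} = \left(8 + 64 + 48\right) + \frac{1}{7} = 120 + \frac{1}{7} = \frac{841}{7} \approx 120.14$)
$m t = 26 \cdot \frac{841}{7} = \frac{21866}{7}$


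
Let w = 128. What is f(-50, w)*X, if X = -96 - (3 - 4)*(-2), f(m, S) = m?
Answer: 4900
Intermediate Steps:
X = -98 (X = -96 - (-1)*(-2) = -96 - 1*2 = -96 - 2 = -98)
f(-50, w)*X = -50*(-98) = 4900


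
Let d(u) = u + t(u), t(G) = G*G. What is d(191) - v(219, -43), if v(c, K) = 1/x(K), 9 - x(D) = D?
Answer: 1906943/52 ≈ 36672.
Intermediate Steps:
t(G) = G²
x(D) = 9 - D
v(c, K) = 1/(9 - K)
d(u) = u + u²
d(191) - v(219, -43) = 191*(1 + 191) - (-1)/(-9 - 43) = 191*192 - (-1)/(-52) = 36672 - (-1)*(-1)/52 = 36672 - 1*1/52 = 36672 - 1/52 = 1906943/52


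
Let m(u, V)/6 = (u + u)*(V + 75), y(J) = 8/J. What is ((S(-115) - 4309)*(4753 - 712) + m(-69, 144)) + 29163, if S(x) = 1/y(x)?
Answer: -140983419/8 ≈ -1.7623e+7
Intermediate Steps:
m(u, V) = 12*u*(75 + V) (m(u, V) = 6*((u + u)*(V + 75)) = 6*((2*u)*(75 + V)) = 6*(2*u*(75 + V)) = 12*u*(75 + V))
S(x) = x/8 (S(x) = 1/(8/x) = x/8)
((S(-115) - 4309)*(4753 - 712) + m(-69, 144)) + 29163 = (((⅛)*(-115) - 4309)*(4753 - 712) + 12*(-69)*(75 + 144)) + 29163 = ((-115/8 - 4309)*4041 + 12*(-69)*219) + 29163 = (-34587/8*4041 - 181332) + 29163 = (-139766067/8 - 181332) + 29163 = -141216723/8 + 29163 = -140983419/8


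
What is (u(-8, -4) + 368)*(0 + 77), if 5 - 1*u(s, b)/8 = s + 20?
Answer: 24024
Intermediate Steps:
u(s, b) = -120 - 8*s (u(s, b) = 40 - 8*(s + 20) = 40 - 8*(20 + s) = 40 + (-160 - 8*s) = -120 - 8*s)
(u(-8, -4) + 368)*(0 + 77) = ((-120 - 8*(-8)) + 368)*(0 + 77) = ((-120 + 64) + 368)*77 = (-56 + 368)*77 = 312*77 = 24024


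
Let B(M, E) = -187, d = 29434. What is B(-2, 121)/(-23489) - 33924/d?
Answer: -395668339/345687613 ≈ -1.1446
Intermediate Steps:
B(-2, 121)/(-23489) - 33924/d = -187/(-23489) - 33924/29434 = -187*(-1/23489) - 33924*1/29434 = 187/23489 - 16962/14717 = -395668339/345687613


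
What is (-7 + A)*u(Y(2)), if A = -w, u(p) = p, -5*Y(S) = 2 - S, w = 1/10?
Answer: 0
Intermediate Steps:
w = ⅒ ≈ 0.10000
Y(S) = -⅖ + S/5 (Y(S) = -(2 - S)/5 = -⅖ + S/5)
A = -⅒ (A = -1*⅒ = -⅒ ≈ -0.10000)
(-7 + A)*u(Y(2)) = (-7 - ⅒)*(-⅖ + (⅕)*2) = -71*(-⅖ + ⅖)/10 = -71/10*0 = 0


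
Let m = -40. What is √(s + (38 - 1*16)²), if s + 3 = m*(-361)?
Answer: √14921 ≈ 122.15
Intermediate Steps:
s = 14437 (s = -3 - 40*(-361) = -3 + 14440 = 14437)
√(s + (38 - 1*16)²) = √(14437 + (38 - 1*16)²) = √(14437 + (38 - 16)²) = √(14437 + 22²) = √(14437 + 484) = √14921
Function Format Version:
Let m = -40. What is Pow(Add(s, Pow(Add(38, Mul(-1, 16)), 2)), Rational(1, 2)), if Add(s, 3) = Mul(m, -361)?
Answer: Pow(14921, Rational(1, 2)) ≈ 122.15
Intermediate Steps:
s = 14437 (s = Add(-3, Mul(-40, -361)) = Add(-3, 14440) = 14437)
Pow(Add(s, Pow(Add(38, Mul(-1, 16)), 2)), Rational(1, 2)) = Pow(Add(14437, Pow(Add(38, Mul(-1, 16)), 2)), Rational(1, 2)) = Pow(Add(14437, Pow(Add(38, -16), 2)), Rational(1, 2)) = Pow(Add(14437, Pow(22, 2)), Rational(1, 2)) = Pow(Add(14437, 484), Rational(1, 2)) = Pow(14921, Rational(1, 2))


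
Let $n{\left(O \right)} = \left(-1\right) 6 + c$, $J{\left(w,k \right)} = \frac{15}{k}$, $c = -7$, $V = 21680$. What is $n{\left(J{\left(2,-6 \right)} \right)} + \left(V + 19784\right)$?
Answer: $41451$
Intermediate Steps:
$n{\left(O \right)} = -13$ ($n{\left(O \right)} = \left(-1\right) 6 - 7 = -6 - 7 = -13$)
$n{\left(J{\left(2,-6 \right)} \right)} + \left(V + 19784\right) = -13 + \left(21680 + 19784\right) = -13 + 41464 = 41451$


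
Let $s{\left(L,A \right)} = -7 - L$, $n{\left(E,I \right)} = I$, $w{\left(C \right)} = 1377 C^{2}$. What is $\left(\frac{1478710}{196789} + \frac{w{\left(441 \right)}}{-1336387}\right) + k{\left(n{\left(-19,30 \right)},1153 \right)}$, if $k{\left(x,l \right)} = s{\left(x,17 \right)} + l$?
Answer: $\frac{14280507997745}{15469780079} \approx 923.12$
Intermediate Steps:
$k{\left(x,l \right)} = -7 + l - x$ ($k{\left(x,l \right)} = \left(-7 - x\right) + l = -7 + l - x$)
$\left(\frac{1478710}{196789} + \frac{w{\left(441 \right)}}{-1336387}\right) + k{\left(n{\left(-19,30 \right)},1153 \right)} = \left(\frac{1478710}{196789} + \frac{1377 \cdot 441^{2}}{-1336387}\right) - -1116 = \left(1478710 \cdot \frac{1}{196789} + 1377 \cdot 194481 \left(- \frac{1}{1336387}\right)\right) - -1116 = \left(\frac{1478710}{196789} + 267800337 \left(- \frac{1}{1336387}\right)\right) + 1116 = \left(\frac{1478710}{196789} - \frac{15752961}{78611}\right) + 1116 = - \frac{2983766570419}{15469780079} + 1116 = \frac{14280507997745}{15469780079}$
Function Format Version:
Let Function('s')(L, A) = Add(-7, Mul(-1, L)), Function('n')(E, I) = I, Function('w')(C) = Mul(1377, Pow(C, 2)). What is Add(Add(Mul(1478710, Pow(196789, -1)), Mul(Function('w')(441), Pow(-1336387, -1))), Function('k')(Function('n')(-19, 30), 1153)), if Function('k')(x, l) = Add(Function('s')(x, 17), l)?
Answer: Rational(14280507997745, 15469780079) ≈ 923.12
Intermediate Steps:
Function('k')(x, l) = Add(-7, l, Mul(-1, x)) (Function('k')(x, l) = Add(Add(-7, Mul(-1, x)), l) = Add(-7, l, Mul(-1, x)))
Add(Add(Mul(1478710, Pow(196789, -1)), Mul(Function('w')(441), Pow(-1336387, -1))), Function('k')(Function('n')(-19, 30), 1153)) = Add(Add(Mul(1478710, Pow(196789, -1)), Mul(Mul(1377, Pow(441, 2)), Pow(-1336387, -1))), Add(-7, 1153, Mul(-1, 30))) = Add(Add(Mul(1478710, Rational(1, 196789)), Mul(Mul(1377, 194481), Rational(-1, 1336387))), Add(-7, 1153, -30)) = Add(Add(Rational(1478710, 196789), Mul(267800337, Rational(-1, 1336387))), 1116) = Add(Add(Rational(1478710, 196789), Rational(-15752961, 78611)), 1116) = Add(Rational(-2983766570419, 15469780079), 1116) = Rational(14280507997745, 15469780079)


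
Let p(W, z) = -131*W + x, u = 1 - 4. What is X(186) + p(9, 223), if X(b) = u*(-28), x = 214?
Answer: -881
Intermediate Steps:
u = -3
p(W, z) = 214 - 131*W (p(W, z) = -131*W + 214 = 214 - 131*W)
X(b) = 84 (X(b) = -3*(-28) = 84)
X(186) + p(9, 223) = 84 + (214 - 131*9) = 84 + (214 - 1179) = 84 - 965 = -881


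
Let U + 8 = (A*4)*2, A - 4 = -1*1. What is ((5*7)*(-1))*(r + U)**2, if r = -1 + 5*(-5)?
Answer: -3500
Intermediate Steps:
A = 3 (A = 4 - 1*1 = 4 - 1 = 3)
r = -26 (r = -1 - 25 = -26)
U = 16 (U = -8 + (3*4)*2 = -8 + 12*2 = -8 + 24 = 16)
((5*7)*(-1))*(r + U)**2 = ((5*7)*(-1))*(-26 + 16)**2 = (35*(-1))*(-10)**2 = -35*100 = -3500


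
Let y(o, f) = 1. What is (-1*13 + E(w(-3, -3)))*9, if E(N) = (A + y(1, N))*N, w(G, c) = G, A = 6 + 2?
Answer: -360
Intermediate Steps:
A = 8
E(N) = 9*N (E(N) = (8 + 1)*N = 9*N)
(-1*13 + E(w(-3, -3)))*9 = (-1*13 + 9*(-3))*9 = (-13 - 27)*9 = -40*9 = -360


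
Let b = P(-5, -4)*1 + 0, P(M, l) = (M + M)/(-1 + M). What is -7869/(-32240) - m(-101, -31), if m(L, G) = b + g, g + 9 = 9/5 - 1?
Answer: 655511/96720 ≈ 6.7774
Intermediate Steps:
P(M, l) = 2*M/(-1 + M) (P(M, l) = (2*M)/(-1 + M) = 2*M/(-1 + M))
b = 5/3 (b = (2*(-5)/(-1 - 5))*1 + 0 = (2*(-5)/(-6))*1 + 0 = (2*(-5)*(-1/6))*1 + 0 = (5/3)*1 + 0 = 5/3 + 0 = 5/3 ≈ 1.6667)
g = -41/5 (g = -9 + (9/5 - 1) = -9 + 4/5 = -41/5 ≈ -8.2000)
m(L, G) = -98/15 (m(L, G) = 5/3 - 41/5 = -98/15)
-7869/(-32240) - m(-101, -31) = -7869/(-32240) - 1*(-98/15) = -7869*(-1/32240) + 98/15 = 7869/32240 + 98/15 = 655511/96720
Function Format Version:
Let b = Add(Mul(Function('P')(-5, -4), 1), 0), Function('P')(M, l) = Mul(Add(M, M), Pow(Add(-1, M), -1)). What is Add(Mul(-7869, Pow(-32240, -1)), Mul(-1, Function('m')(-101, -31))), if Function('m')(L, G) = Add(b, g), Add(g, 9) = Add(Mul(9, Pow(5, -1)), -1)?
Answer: Rational(655511, 96720) ≈ 6.7774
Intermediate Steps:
Function('P')(M, l) = Mul(2, M, Pow(Add(-1, M), -1)) (Function('P')(M, l) = Mul(Mul(2, M), Pow(Add(-1, M), -1)) = Mul(2, M, Pow(Add(-1, M), -1)))
b = Rational(5, 3) (b = Add(Mul(Mul(2, -5, Pow(Add(-1, -5), -1)), 1), 0) = Add(Mul(Mul(2, -5, Pow(-6, -1)), 1), 0) = Add(Mul(Mul(2, -5, Rational(-1, 6)), 1), 0) = Add(Mul(Rational(5, 3), 1), 0) = Add(Rational(5, 3), 0) = Rational(5, 3) ≈ 1.6667)
g = Rational(-41, 5) (g = Add(-9, Add(Mul(9, Pow(5, -1)), -1)) = Add(-9, Add(Mul(9, Rational(1, 5)), -1)) = Add(-9, Add(Rational(9, 5), -1)) = Add(-9, Rational(4, 5)) = Rational(-41, 5) ≈ -8.2000)
Function('m')(L, G) = Rational(-98, 15) (Function('m')(L, G) = Add(Rational(5, 3), Rational(-41, 5)) = Rational(-98, 15))
Add(Mul(-7869, Pow(-32240, -1)), Mul(-1, Function('m')(-101, -31))) = Add(Mul(-7869, Pow(-32240, -1)), Mul(-1, Rational(-98, 15))) = Add(Mul(-7869, Rational(-1, 32240)), Rational(98, 15)) = Add(Rational(7869, 32240), Rational(98, 15)) = Rational(655511, 96720)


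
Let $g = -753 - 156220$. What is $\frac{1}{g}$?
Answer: $- \frac{1}{156973} \approx -6.3705 \cdot 10^{-6}$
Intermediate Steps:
$g = -156973$ ($g = -753 - 156220 = -156973$)
$\frac{1}{g} = \frac{1}{-156973} = - \frac{1}{156973}$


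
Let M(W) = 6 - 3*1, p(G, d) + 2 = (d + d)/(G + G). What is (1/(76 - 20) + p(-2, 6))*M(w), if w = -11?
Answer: -837/56 ≈ -14.946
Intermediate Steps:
p(G, d) = -2 + d/G (p(G, d) = -2 + (d + d)/(G + G) = -2 + (2*d)/((2*G)) = -2 + (2*d)*(1/(2*G)) = -2 + d/G)
M(W) = 3 (M(W) = 6 - 3 = 3)
(1/(76 - 20) + p(-2, 6))*M(w) = (1/(76 - 20) + (-2 + 6/(-2)))*3 = (1/56 + (-2 + 6*(-½)))*3 = (1/56 + (-2 - 3))*3 = (1/56 - 5)*3 = -279/56*3 = -837/56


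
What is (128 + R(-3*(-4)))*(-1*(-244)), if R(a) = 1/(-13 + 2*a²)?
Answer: 8589044/275 ≈ 31233.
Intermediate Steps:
(128 + R(-3*(-4)))*(-1*(-244)) = (128 + 1/(-13 + 2*(-3*(-4))²))*(-1*(-244)) = (128 + 1/(-13 + 2*12²))*244 = (128 + 1/(-13 + 2*144))*244 = (128 + 1/(-13 + 288))*244 = (128 + 1/275)*244 = (35201/275)*244 = 8589044/275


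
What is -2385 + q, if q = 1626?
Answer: -759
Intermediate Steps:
-2385 + q = -2385 + 1626 = -759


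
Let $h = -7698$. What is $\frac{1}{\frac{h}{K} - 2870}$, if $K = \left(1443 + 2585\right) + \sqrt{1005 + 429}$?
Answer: $- \frac{11648005511}{33452038544191} - \frac{3849 \sqrt{1434}}{66904077088382} \approx -0.0003482$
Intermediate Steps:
$K = 4028 + \sqrt{1434} \approx 4065.9$
$\frac{1}{\frac{h}{K} - 2870} = \frac{1}{- \frac{7698}{4028 + \sqrt{1434}} - 2870} = \frac{1}{-2870 - \frac{7698}{4028 + \sqrt{1434}}}$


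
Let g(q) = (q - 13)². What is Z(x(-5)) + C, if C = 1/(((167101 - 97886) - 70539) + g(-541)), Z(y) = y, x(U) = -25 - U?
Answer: -6111839/305592 ≈ -20.000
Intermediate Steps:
g(q) = (-13 + q)²
C = 1/305592 (C = 1/(((167101 - 97886) - 70539) + (-13 - 541)²) = 1/((69215 - 70539) + (-554)²) = 1/(-1324 + 306916) = 1/305592 ≈ 3.2723e-6)
Z(x(-5)) + C = (-25 - 1*(-5)) + 1/305592 = (-25 + 5) + 1/305592 = -20 + 1/305592 = -6111839/305592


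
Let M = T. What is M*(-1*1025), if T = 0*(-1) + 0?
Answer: 0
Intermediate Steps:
T = 0 (T = 0 + 0 = 0)
M = 0
M*(-1*1025) = 0*(-1*1025) = 0*(-1025) = 0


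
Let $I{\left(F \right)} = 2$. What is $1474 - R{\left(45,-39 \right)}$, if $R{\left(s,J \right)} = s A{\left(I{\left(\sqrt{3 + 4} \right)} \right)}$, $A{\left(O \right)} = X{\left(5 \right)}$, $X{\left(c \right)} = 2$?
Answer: $1384$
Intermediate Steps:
$A{\left(O \right)} = 2$
$R{\left(s,J \right)} = 2 s$ ($R{\left(s,J \right)} = s 2 = 2 s$)
$1474 - R{\left(45,-39 \right)} = 1474 - 2 \cdot 45 = 1474 - 90 = 1384$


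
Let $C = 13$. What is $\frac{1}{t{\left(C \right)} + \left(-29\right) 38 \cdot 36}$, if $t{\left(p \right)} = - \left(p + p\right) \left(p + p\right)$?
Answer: $- \frac{1}{40348} \approx -2.4784 \cdot 10^{-5}$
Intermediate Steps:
$t{\left(p \right)} = - 4 p^{2}$ ($t{\left(p \right)} = - 2 p 2 p = - 4 p^{2}$)
$\frac{1}{t{\left(C \right)} + \left(-29\right) 38 \cdot 36} = \frac{1}{- 4 \cdot 13^{2} + \left(-29\right) 38 \cdot 36} = \frac{1}{\left(-4\right) 169 - 39672} = \frac{1}{-676 - 39672} = \frac{1}{-40348} = - \frac{1}{40348}$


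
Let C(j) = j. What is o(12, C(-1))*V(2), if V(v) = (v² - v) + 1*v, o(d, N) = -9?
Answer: -36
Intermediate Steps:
V(v) = v² (V(v) = (v² - v) + v = v²)
o(12, C(-1))*V(2) = -9*2² = -9*4 = -36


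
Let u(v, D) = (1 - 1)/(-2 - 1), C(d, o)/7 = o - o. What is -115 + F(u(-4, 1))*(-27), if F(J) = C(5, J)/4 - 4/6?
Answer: -97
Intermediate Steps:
C(d, o) = 0 (C(d, o) = 7*(o - o) = 7*0 = 0)
u(v, D) = 0 (u(v, D) = 0/(-3) = 0*(-1/3) = 0)
F(J) = -2/3 (F(J) = 0/4 - 4/6 = 0*(1/4) - 4*1/6 = 0 - 2/3 = -2/3)
-115 + F(u(-4, 1))*(-27) = -115 - 2/3*(-27) = -115 + 18 = -97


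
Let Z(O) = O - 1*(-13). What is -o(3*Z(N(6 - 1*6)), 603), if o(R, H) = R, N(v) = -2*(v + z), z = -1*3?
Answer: -57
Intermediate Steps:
z = -3
N(v) = 6 - 2*v (N(v) = -2*(v - 3) = -2*(-3 + v) = 6 - 2*v)
Z(O) = 13 + O (Z(O) = O + 13 = 13 + O)
-o(3*Z(N(6 - 1*6)), 603) = -3*(13 + (6 - 2*(6 - 1*6))) = -3*(13 + (6 - 2*(6 - 6))) = -3*(13 + (6 - 2*0)) = -3*(13 + (6 + 0)) = -3*(13 + 6) = -3*19 = -1*57 = -57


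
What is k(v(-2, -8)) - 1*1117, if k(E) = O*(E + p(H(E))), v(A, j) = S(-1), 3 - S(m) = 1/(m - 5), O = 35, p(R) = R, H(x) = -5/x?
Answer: -121003/114 ≈ -1061.4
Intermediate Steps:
S(m) = 3 - 1/(-5 + m) (S(m) = 3 - 1/(m - 5) = 3 - 1/(-5 + m))
v(A, j) = 19/6 (v(A, j) = (-16 + 3*(-1))/(-5 - 1) = (-16 - 3)/(-6) = -⅙*(-19) = 19/6)
k(E) = -175/E + 35*E (k(E) = 35*(E - 5/E) = -175/E + 35*E)
k(v(-2, -8)) - 1*1117 = (-175/19/6 + 35*(19/6)) - 1*1117 = (-175*6/19 + 665/6) - 1117 = (-1050/19 + 665/6) - 1117 = 6335/114 - 1117 = -121003/114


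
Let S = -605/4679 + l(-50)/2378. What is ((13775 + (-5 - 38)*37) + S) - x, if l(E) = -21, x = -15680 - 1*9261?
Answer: 413075789801/11126662 ≈ 37125.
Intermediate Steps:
x = -24941 (x = -15680 - 9261 = -24941)
S = -1536949/11126662 (S = -605/4679 - 21/2378 = -1536949/11126662 ≈ -0.13813)
((13775 + (-5 - 38)*37) + S) - x = ((13775 + (-5 - 38)*37) - 1536949/11126662) - 1*(-24941) = ((13775 - 43*37) - 1536949/11126662) + 24941 = ((13775 - 1591) - 1536949/11126662) + 24941 = (12184 - 1536949/11126662) + 24941 = 135565712859/11126662 + 24941 = 413075789801/11126662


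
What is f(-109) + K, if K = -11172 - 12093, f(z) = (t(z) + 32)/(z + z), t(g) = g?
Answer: -5071693/218 ≈ -23265.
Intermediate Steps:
f(z) = (32 + z)/(2*z) (f(z) = (z + 32)/(z + z) = (32 + z)/((2*z)) = (32 + z)*(1/(2*z)) = (32 + z)/(2*z))
K = -23265
f(-109) + K = (½)*(32 - 109)/(-109) - 23265 = (½)*(-1/109)*(-77) - 23265 = 77/218 - 23265 = -5071693/218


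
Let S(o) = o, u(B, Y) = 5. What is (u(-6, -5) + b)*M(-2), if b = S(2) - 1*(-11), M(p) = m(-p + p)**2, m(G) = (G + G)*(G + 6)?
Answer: 0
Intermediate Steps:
m(G) = 2*G*(6 + G) (m(G) = (2*G)*(6 + G) = 2*G*(6 + G))
M(p) = 0 (M(p) = (2*(-p + p)*(6 + (-p + p)))**2 = (2*0*(6 + 0))**2 = (2*0*6)**2 = 0**2 = 0)
b = 13 (b = 2 - 1*(-11) = 2 + 11 = 13)
(u(-6, -5) + b)*M(-2) = (5 + 13)*0 = 18*0 = 0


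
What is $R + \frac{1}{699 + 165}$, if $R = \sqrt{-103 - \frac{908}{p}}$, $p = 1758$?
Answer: $\frac{1}{864} + \frac{i \sqrt{79981089}}{879} \approx 0.0011574 + 10.174 i$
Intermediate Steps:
$R = \frac{i \sqrt{79981089}}{879}$ ($R = \sqrt{-103 - \frac{908}{1758}} = \sqrt{-103 - \frac{454}{879}} = \sqrt{- \frac{90991}{879}} = \frac{i \sqrt{79981089}}{879} \approx 10.174 i$)
$R + \frac{1}{699 + 165} = \frac{i \sqrt{79981089}}{879} + \frac{1}{699 + 165} = \frac{i \sqrt{79981089}}{879} + \frac{1}{864} = \frac{1}{864} + \frac{i \sqrt{79981089}}{879}$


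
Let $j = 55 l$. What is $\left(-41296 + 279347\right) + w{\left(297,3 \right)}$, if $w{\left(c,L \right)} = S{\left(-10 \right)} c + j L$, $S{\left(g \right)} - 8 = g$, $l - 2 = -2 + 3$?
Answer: $237952$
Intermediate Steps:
$l = 3$ ($l = 2 + \left(-2 + 3\right) = 2 + 1 = 3$)
$j = 165$ ($j = 55 \cdot 3 = 165$)
$S{\left(g \right)} = 8 + g$
$w{\left(c,L \right)} = - 2 c + 165 L$ ($w{\left(c,L \right)} = \left(8 - 10\right) c + 165 L = - 2 c + 165 L$)
$\left(-41296 + 279347\right) + w{\left(297,3 \right)} = \left(-41296 + 279347\right) + \left(\left(-2\right) 297 + 165 \cdot 3\right) = 238051 + \left(-594 + 495\right) = 238051 - 99 = 237952$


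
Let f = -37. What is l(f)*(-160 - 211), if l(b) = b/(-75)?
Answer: -13727/75 ≈ -183.03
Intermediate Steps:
l(b) = -b/75 (l(b) = b*(-1/75) = -b/75)
l(f)*(-160 - 211) = (-1/75*(-37))*(-160 - 211) = (37/75)*(-371) = -13727/75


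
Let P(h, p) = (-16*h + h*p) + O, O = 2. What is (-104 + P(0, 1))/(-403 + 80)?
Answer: 6/19 ≈ 0.31579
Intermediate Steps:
P(h, p) = 2 - 16*h + h*p (P(h, p) = (-16*h + h*p) + 2 = 2 - 16*h + h*p)
(-104 + P(0, 1))/(-403 + 80) = (-104 + (2 - 16*0 + 0*1))/(-403 + 80) = (-104 + (2 + 0 + 0))/(-323) = (-104 + 2)*(-1/323) = -102*(-1/323) = 6/19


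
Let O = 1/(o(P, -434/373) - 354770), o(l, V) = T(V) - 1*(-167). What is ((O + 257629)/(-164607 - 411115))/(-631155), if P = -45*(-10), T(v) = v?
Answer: 17037952942832/24030982053657522615 ≈ 7.0900e-7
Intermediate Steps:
P = 450
o(l, V) = 167 + V (o(l, V) = V - 1*(-167) = V + 167 = 167 + V)
O = -373/132267353 (O = 1/((167 - 434/373) - 354770) = 1/(61857/373 - 354770) = 1/(-132267353/373) = -373/132267353 ≈ -2.8200e-6)
((O + 257629)/(-164607 - 411115))/(-631155) = ((-373/132267353 + 257629)/(-164607 - 411115))/(-631155) = ((34075905885664/132267353)/(-575722))*(-1/631155) = ((34075905885664/132267353)*(-1/575722))*(-1/631155) = -17037952942832/38074612501933*(-1/631155) = 17037952942832/24030982053657522615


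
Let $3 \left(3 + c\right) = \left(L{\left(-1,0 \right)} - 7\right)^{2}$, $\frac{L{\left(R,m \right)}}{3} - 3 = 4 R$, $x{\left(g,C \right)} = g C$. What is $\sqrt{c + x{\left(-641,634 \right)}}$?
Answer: $\frac{i \sqrt{3657273}}{3} \approx 637.47 i$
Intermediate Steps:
$x{\left(g,C \right)} = C g$
$L{\left(R,m \right)} = 9 + 12 R$ ($L{\left(R,m \right)} = 9 + 3 \cdot 4 R = 9 + 12 R$)
$c = \frac{91}{3}$ ($c = -3 + \frac{\left(\left(9 + 12 \left(-1\right)\right) - 7\right)^{2}}{3} = -3 + \frac{\left(\left(9 - 12\right) - 7\right)^{2}}{3} = -3 + \frac{\left(-3 - 7\right)^{2}}{3} = -3 + \frac{\left(-10\right)^{2}}{3} = -3 + \frac{1}{3} \cdot 100 = -3 + \frac{100}{3} = \frac{91}{3} \approx 30.333$)
$\sqrt{c + x{\left(-641,634 \right)}} = \sqrt{\frac{91}{3} + 634 \left(-641\right)} = \sqrt{\frac{91}{3} - 406394} = \sqrt{- \frac{1219091}{3}} = \frac{i \sqrt{3657273}}{3}$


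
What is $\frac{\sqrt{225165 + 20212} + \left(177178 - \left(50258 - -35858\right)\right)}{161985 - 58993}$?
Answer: $\frac{45531}{51496} + \frac{\sqrt{245377}}{102992} \approx 0.88898$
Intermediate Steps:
$\frac{\sqrt{225165 + 20212} + \left(177178 - \left(50258 - -35858\right)\right)}{161985 - 58993} = \frac{\sqrt{245377} + \left(177178 - \left(50258 + 35858\right)\right)}{102992} = \left(\sqrt{245377} + \left(177178 - 86116\right)\right) \frac{1}{102992} = \left(\sqrt{245377} + 91062\right) \frac{1}{102992} = \left(91062 + \sqrt{245377}\right) \frac{1}{102992} = \frac{45531}{51496} + \frac{\sqrt{245377}}{102992}$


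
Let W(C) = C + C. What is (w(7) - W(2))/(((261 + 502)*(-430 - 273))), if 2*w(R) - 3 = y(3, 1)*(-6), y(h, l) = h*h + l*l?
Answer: 65/1072778 ≈ 6.0590e-5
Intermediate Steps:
y(h, l) = h² + l²
w(R) = -57/2 (w(R) = 3/2 + ((3² + 1²)*(-6))/2 = 3/2 + ((9 + 1)*(-6))/2 = 3/2 + (10*(-6))/2 = 3/2 + (½)*(-60) = 3/2 - 30 = -57/2)
W(C) = 2*C
(w(7) - W(2))/(((261 + 502)*(-430 - 273))) = (-57/2 - 2*2)/(((261 + 502)*(-430 - 273))) = (-57/2 - 1*4)/((763*(-703))) = (-57/2 - 4)/(-536389) = -65/2*(-1/536389) = 65/1072778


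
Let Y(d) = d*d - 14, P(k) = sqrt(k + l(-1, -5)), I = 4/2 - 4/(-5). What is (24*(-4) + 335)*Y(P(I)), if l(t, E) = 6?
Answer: -6214/5 ≈ -1242.8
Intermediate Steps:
I = 14/5 (I = 4*(1/2) - 4*(-1/5) = 2 + 4/5 = 14/5 ≈ 2.8000)
P(k) = sqrt(6 + k) (P(k) = sqrt(k + 6) = sqrt(6 + k))
Y(d) = -14 + d**2 (Y(d) = d**2 - 14 = -14 + d**2)
(24*(-4) + 335)*Y(P(I)) = (24*(-4) + 335)*(-14 + (sqrt(6 + 14/5))**2) = (-96 + 335)*(-14 + (sqrt(44/5))**2) = 239*(-14 + (2*sqrt(55)/5)**2) = 239*(-14 + 44/5) = 239*(-26/5) = -6214/5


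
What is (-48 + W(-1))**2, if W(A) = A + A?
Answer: 2500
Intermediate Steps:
W(A) = 2*A
(-48 + W(-1))**2 = (-48 + 2*(-1))**2 = (-48 - 2)**2 = (-50)**2 = 2500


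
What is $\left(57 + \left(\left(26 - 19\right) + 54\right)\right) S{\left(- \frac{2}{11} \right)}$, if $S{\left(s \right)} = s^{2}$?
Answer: $\frac{472}{121} \approx 3.9008$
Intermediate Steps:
$\left(57 + \left(\left(26 - 19\right) + 54\right)\right) S{\left(- \frac{2}{11} \right)} = \left(57 + \left(\left(26 - 19\right) + 54\right)\right) \left(- \frac{2}{11}\right)^{2} = \left(57 + \left(7 + 54\right)\right) \left(\left(-2\right) \frac{1}{11}\right)^{2} = \left(57 + 61\right) \left(- \frac{2}{11}\right)^{2} = 118 \cdot \frac{4}{121} = \frac{472}{121}$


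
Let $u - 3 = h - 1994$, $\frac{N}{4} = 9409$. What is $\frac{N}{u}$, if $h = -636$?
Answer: $- \frac{37636}{2627} \approx -14.327$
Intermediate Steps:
$N = 37636$ ($N = 4 \cdot 9409 = 37636$)
$u = -2627$ ($u = 3 - 2630 = -2627$)
$\frac{N}{u} = \frac{37636}{-2627} = 37636 \left(- \frac{1}{2627}\right) = - \frac{37636}{2627}$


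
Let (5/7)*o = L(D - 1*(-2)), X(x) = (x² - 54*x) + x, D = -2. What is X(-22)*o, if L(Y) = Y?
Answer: 0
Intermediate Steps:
X(x) = x² - 53*x
o = 0 (o = 7*(-2 - 1*(-2))/5 = 7*(-2 + 2)/5 = (7/5)*0 = 0)
X(-22)*o = -22*(-53 - 22)*0 = -22*(-75)*0 = 1650*0 = 0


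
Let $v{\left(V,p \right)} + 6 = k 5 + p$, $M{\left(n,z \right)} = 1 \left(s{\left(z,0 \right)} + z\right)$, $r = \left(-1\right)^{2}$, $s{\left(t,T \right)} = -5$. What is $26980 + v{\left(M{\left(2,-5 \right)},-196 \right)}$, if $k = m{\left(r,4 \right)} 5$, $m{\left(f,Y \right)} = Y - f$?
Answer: $26853$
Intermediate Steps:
$r = 1$
$M{\left(n,z \right)} = -5 + z$ ($M{\left(n,z \right)} = 1 \left(-5 + z\right) = -5 + z$)
$k = 15$ ($k = \left(4 - 1\right) 5 = 3 \cdot 5 = 15$)
$v{\left(V,p \right)} = 69 + p$ ($v{\left(V,p \right)} = -6 + \left(15 \cdot 5 + p\right) = -6 + \left(75 + p\right) = 69 + p$)
$26980 + v{\left(M{\left(2,-5 \right)},-196 \right)} = 26980 + \left(69 - 196\right) = 26980 - 127 = 26853$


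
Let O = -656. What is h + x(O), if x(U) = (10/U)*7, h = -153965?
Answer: -50500555/328 ≈ -1.5397e+5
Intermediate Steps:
x(U) = 70/U
h + x(O) = -153965 + 70/(-656) = -153965 + 70*(-1/656) = -153965 - 35/328 = -50500555/328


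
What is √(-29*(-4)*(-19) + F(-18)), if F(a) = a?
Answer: I*√2222 ≈ 47.138*I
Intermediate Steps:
√(-29*(-4)*(-19) + F(-18)) = √(-29*(-4)*(-19) - 18) = √(116*(-19) - 18) = √(-2204 - 18) = √(-2222) = I*√2222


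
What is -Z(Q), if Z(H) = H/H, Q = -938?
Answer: -1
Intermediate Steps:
Z(H) = 1
-Z(Q) = -1*1 = -1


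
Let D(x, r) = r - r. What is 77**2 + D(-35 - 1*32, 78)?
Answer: 5929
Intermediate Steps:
D(x, r) = 0
77**2 + D(-35 - 1*32, 78) = 77**2 + 0 = 5929 + 0 = 5929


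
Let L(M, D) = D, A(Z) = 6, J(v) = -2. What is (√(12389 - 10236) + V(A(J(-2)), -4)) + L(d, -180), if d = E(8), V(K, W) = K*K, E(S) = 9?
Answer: -144 + √2153 ≈ -97.600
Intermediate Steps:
V(K, W) = K²
d = 9
(√(12389 - 10236) + V(A(J(-2)), -4)) + L(d, -180) = (√(12389 - 10236) + 6²) - 180 = (√2153 + 36) - 180 = (36 + √2153) - 180 = -144 + √2153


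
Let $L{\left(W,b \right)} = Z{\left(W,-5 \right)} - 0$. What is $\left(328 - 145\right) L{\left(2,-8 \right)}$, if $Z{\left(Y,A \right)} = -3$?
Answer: $-549$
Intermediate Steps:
$L{\left(W,b \right)} = -3$ ($L{\left(W,b \right)} = -3 - 0 = -3 + 0 = -3$)
$\left(328 - 145\right) L{\left(2,-8 \right)} = \left(328 - 145\right) \left(-3\right) = 183 \left(-3\right) = -549$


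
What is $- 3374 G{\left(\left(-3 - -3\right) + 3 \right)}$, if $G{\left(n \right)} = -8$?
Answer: $26992$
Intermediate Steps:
$- 3374 G{\left(\left(-3 - -3\right) + 3 \right)} = \left(-3374\right) \left(-8\right) = 26992$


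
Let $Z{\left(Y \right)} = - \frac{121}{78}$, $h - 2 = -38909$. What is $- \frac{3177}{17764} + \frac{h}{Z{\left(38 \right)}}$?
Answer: $\frac{4900803957}{195404} \approx 25080.0$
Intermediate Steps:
$h = -38907$ ($h = 2 - 38909 = -38907$)
$Z{\left(Y \right)} = - \frac{121}{78}$ ($Z{\left(Y \right)} = \left(-121\right) \frac{1}{78} = - \frac{121}{78}$)
$- \frac{3177}{17764} + \frac{h}{Z{\left(38 \right)}} = - \frac{3177}{17764} - \frac{38907}{- \frac{121}{78}} = \left(-3177\right) \frac{1}{17764} - - \frac{275886}{11} = - \frac{3177}{17764} + \frac{275886}{11} = \frac{4900803957}{195404}$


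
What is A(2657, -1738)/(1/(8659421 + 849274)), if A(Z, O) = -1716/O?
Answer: 741678210/79 ≈ 9.3883e+6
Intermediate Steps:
A(2657, -1738)/(1/(8659421 + 849274)) = (-1716/(-1738))/(1/(8659421 + 849274)) = (-1716*(-1/1738))/(1/9508695) = 78/(79*(1/9508695)) = (78/79)*9508695 = 741678210/79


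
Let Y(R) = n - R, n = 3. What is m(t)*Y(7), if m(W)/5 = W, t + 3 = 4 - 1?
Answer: 0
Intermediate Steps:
Y(R) = 3 - R
t = 0 (t = -3 + (4 - 1) = -3 + 3 = 0)
m(W) = 5*W
m(t)*Y(7) = (5*0)*(3 - 1*7) = 0*(3 - 7) = 0*(-4) = 0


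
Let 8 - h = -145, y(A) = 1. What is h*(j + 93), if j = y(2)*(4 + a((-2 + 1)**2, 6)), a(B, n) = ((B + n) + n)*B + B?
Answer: 16983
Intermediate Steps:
a(B, n) = B + B*(B + 2*n) (a(B, n) = (B + 2*n)*B + B = B*(B + 2*n) + B = B + B*(B + 2*n))
j = 18 (j = 1*(4 + (-2 + 1)**2*(1 + (-2 + 1)**2 + 2*6)) = 1*(4 + (-1)**2*(1 + (-1)**2 + 12)) = 1*(4 + 1*(1 + 1 + 12)) = 1*(4 + 1*14) = 1*(4 + 14) = 1*18 = 18)
h = 153 (h = 8 - 1*(-145) = 8 + 145 = 153)
h*(j + 93) = 153*(18 + 93) = 153*111 = 16983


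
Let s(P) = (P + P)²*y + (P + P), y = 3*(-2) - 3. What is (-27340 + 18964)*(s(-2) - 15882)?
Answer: 134267280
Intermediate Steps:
y = -9 (y = -6 - 3 = -9)
s(P) = -36*P² + 2*P (s(P) = (P + P)²*(-9) + (P + P) = (2*P)²*(-9) + 2*P = (4*P²)*(-9) + 2*P = -36*P² + 2*P)
(-27340 + 18964)*(s(-2) - 15882) = (-27340 + 18964)*(2*(-2)*(1 - 18*(-2)) - 15882) = -8376*(2*(-2)*(1 + 36) - 15882) = -8376*(2*(-2)*37 - 15882) = -8376*(-148 - 15882) = -8376*(-16030) = 134267280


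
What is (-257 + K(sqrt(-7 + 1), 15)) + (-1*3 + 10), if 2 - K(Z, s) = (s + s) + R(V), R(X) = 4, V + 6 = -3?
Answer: -282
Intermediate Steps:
V = -9 (V = -6 - 3 = -9)
K(Z, s) = -2 - 2*s (K(Z, s) = 2 - ((s + s) + 4) = 2 - (2*s + 4) = 2 - (4 + 2*s) = 2 + (-4 - 2*s) = -2 - 2*s)
(-257 + K(sqrt(-7 + 1), 15)) + (-1*3 + 10) = (-257 + (-2 - 2*15)) + (-1*3 + 10) = (-257 + (-2 - 30)) + (-3 + 10) = (-257 - 32) + 7 = -289 + 7 = -282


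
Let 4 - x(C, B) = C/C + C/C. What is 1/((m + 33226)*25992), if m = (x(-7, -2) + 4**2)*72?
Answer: 1/897295824 ≈ 1.1145e-9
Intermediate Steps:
x(C, B) = 2 (x(C, B) = 4 - (C/C + C/C) = 4 - (1 + 1) = 4 - 1*2 = 4 - 2 = 2)
m = 1296 (m = (2 + 4**2)*72 = (2 + 16)*72 = 18*72 = 1296)
1/((m + 33226)*25992) = 1/((1296 + 33226)*25992) = (1/25992)/34522 = (1/34522)*(1/25992) = 1/897295824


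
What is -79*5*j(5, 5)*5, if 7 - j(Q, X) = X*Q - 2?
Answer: 31600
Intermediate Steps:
j(Q, X) = 9 - Q*X (j(Q, X) = 7 - (X*Q - 2) = 7 - (Q*X - 2) = 7 - (-2 + Q*X) = 7 + (2 - Q*X) = 9 - Q*X)
-79*5*j(5, 5)*5 = -79*5*(9 - 1*5*5)*5 = -79*5*(9 - 25)*5 = -79*5*(-16)*5 = -(-6320)*5 = -79*(-400) = 31600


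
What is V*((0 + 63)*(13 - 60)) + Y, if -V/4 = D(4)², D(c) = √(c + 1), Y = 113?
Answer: 59333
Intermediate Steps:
D(c) = √(1 + c)
V = -20 (V = -4*(√(1 + 4))² = -4*(√5)² = -4*5 = -20)
V*((0 + 63)*(13 - 60)) + Y = -20*(0 + 63)*(13 - 60) + 113 = -1260*(-47) + 113 = -20*(-2961) + 113 = 59220 + 113 = 59333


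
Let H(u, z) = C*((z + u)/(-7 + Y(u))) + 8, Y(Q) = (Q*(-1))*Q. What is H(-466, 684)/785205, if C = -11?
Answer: 1739702/170517473415 ≈ 1.0202e-5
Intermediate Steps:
Y(Q) = -Q² (Y(Q) = (-Q)*Q = -Q²)
H(u, z) = 8 - 11*(u + z)/(-7 - u²) (H(u, z) = -11*(z + u)/(-7 - u²) + 8 = -11*(u + z)/(-7 - u²) + 8 = 8 - 11*(u + z)/(-7 - u²))
H(-466, 684)/785205 = ((56 + 8*(-466)² + 11*(-466) + 11*684)/(7 + (-466)²))/785205 = ((56 + 8*217156 - 5126 + 7524)/(7 + 217156))*(1/785205) = ((56 + 1737248 - 5126 + 7524)/217163)*(1/785205) = ((1/217163)*1739702)*(1/785205) = (1739702/217163)*(1/785205) = 1739702/170517473415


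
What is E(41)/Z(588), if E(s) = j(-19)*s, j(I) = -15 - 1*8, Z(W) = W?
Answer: -943/588 ≈ -1.6037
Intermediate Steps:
j(I) = -23 (j(I) = -15 - 8 = -23)
E(s) = -23*s
E(41)/Z(588) = -23*41/588 = -943*1/588 = -943/588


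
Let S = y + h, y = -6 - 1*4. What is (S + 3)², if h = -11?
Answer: 324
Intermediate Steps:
y = -10 (y = -6 - 4 = -10)
S = -21 (S = -10 - 11 = -21)
(S + 3)² = (-21 + 3)² = (-18)² = 324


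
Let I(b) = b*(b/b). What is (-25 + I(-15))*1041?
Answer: -41640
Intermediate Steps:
I(b) = b (I(b) = b*1 = b)
(-25 + I(-15))*1041 = (-25 - 15)*1041 = -40*1041 = -41640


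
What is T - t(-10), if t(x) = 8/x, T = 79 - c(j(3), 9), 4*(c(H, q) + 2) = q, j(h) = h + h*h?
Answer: 1591/20 ≈ 79.550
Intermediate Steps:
j(h) = h + h²
c(H, q) = -2 + q/4
T = 315/4 (T = 79 - (-2 + (¼)*9) = 79 - (-2 + 9/4) = 79 - 1*¼ = 79 - ¼ = 315/4 ≈ 78.750)
T - t(-10) = 315/4 - 8/(-10) = 315/4 - 8*(-1)/10 = 315/4 - 1*(-⅘) = 315/4 + ⅘ = 1591/20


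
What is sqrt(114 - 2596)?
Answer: I*sqrt(2482) ≈ 49.82*I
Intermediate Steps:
sqrt(114 - 2596) = sqrt(-2482) = I*sqrt(2482)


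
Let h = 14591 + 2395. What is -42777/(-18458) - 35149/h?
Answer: 19457470/78381897 ≈ 0.24824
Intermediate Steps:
h = 16986
-42777/(-18458) - 35149/h = -42777/(-18458) - 35149/16986 = -42777*(-1/18458) - 35149*1/16986 = 42777/18458 - 35149/16986 = 19457470/78381897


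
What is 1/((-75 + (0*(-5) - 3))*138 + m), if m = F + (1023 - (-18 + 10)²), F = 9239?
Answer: -1/566 ≈ -0.0017668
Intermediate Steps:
m = 10198 (m = 9239 + (1023 - (-18 + 10)²) = 9239 + (1023 - 1*(-8)²) = 9239 + (1023 - 1*64) = 9239 + (1023 - 64) = 9239 + 959 = 10198)
1/((-75 + (0*(-5) - 3))*138 + m) = 1/((-75 + (0*(-5) - 3))*138 + 10198) = 1/((-75 + (0 - 3))*138 + 10198) = 1/((-75 - 3)*138 + 10198) = 1/(-78*138 + 10198) = 1/(-10764 + 10198) = 1/(-566) = -1/566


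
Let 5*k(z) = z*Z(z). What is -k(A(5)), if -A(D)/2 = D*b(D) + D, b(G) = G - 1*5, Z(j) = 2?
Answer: 4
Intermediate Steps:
b(G) = -5 + G (b(G) = G - 5 = -5 + G)
A(D) = -2*D - 2*D*(-5 + D) (A(D) = -2*(D*(-5 + D) + D) = -2*(D + D*(-5 + D)) = -2*D - 2*D*(-5 + D))
k(z) = 2*z/5 (k(z) = (z*2)/5 = (2*z)/5 = 2*z/5)
-k(A(5)) = -2*2*5*(4 - 1*5)/5 = -2*2*5*(4 - 5)/5 = -2*2*5*(-1)/5 = -2*(-10)/5 = -1*(-4) = 4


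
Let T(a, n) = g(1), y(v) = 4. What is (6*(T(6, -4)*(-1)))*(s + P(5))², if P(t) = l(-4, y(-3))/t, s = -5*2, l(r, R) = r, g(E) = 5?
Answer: -17496/5 ≈ -3499.2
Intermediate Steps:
T(a, n) = 5
s = -10
P(t) = -4/t
(6*(T(6, -4)*(-1)))*(s + P(5))² = (6*(5*(-1)))*(-10 - 4/5)² = (6*(-5))*(-10 - 4*⅕)² = -30*(-10 - ⅘)² = -30*(-54/5)² = -30*2916/25 = -17496/5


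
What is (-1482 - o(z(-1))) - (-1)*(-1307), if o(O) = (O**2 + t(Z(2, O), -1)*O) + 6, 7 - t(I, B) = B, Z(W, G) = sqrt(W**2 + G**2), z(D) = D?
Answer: -2788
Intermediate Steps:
Z(W, G) = sqrt(G**2 + W**2)
t(I, B) = 7 - B
o(O) = 6 + O**2 + 8*O (o(O) = (O**2 + (7 - 1*(-1))*O) + 6 = (O**2 + (7 + 1)*O) + 6 = (O**2 + 8*O) + 6 = 6 + O**2 + 8*O)
(-1482 - o(z(-1))) - (-1)*(-1307) = (-1482 - (6 + (-1)**2 + 8*(-1))) - (-1)*(-1307) = (-1482 - (6 + 1 - 8)) - 1*1307 = (-1482 - 1*(-1)) - 1307 = (-1482 + 1) - 1307 = -1481 - 1307 = -2788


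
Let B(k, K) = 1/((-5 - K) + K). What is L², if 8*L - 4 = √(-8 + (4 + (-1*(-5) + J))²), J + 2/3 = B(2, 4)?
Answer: (30 + √3271)²/3600 ≈ 2.1118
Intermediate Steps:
B(k, K) = -⅕ (B(k, K) = 1/(-5) = -⅕)
J = -13/15 (J = -⅔ - ⅕ = -13/15 ≈ -0.86667)
L = ½ + √3271/60 (L = ½ + √(-8 + (4 + (-1*(-5) - 13/15))²)/8 = ½ + √(-8 + (4 + (5 - 13/15))²)/8 = ½ + √(-8 + (4 + 62/15)²)/8 = ½ + √(-8 + (122/15)²)/8 = ½ + √(-8 + 14884/225)/8 = ½ + √(13084/225)/8 = ½ + (2*√3271/15)/8 = ½ + √3271/60 ≈ 1.4532)
L² = (½ + √3271/60)²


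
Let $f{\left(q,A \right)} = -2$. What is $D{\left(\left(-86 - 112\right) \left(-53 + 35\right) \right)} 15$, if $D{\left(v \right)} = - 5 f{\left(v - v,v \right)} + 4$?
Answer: $210$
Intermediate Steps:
$D{\left(v \right)} = 14$ ($D{\left(v \right)} = \left(-5\right) \left(-2\right) + 4 = 10 + 4 = 14$)
$D{\left(\left(-86 - 112\right) \left(-53 + 35\right) \right)} 15 = 14 \cdot 15 = 210$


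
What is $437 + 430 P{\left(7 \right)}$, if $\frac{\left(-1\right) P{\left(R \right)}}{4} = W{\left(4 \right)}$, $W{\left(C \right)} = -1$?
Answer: $2157$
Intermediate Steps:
$P{\left(R \right)} = 4$ ($P{\left(R \right)} = \left(-4\right) \left(-1\right) = 4$)
$437 + 430 P{\left(7 \right)} = 437 + 430 \cdot 4 = 437 + 1720 = 2157$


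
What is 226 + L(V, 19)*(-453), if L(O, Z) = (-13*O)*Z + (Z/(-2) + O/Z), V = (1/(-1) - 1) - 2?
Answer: -16831687/38 ≈ -4.4294e+5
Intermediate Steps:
V = -4 (V = (1*(-1) - 1) - 2 = (-1 - 1) - 2 = -2 - 2 = -4)
L(O, Z) = -Z/2 + O/Z - 13*O*Z (L(O, Z) = -13*O*Z + (Z*(-½) + O/Z) = -13*O*Z + (-Z/2 + O/Z) = -Z/2 + O/Z - 13*O*Z)
226 + L(V, 19)*(-453) = 226 + (-½*19 - 4/19 - 13*(-4)*19)*(-453) = 226 + (-19/2 - 4*1/19 + 988)*(-453) = 226 + (-19/2 - 4/19 + 988)*(-453) = 226 + (37175/38)*(-453) = 226 - 16840275/38 = -16831687/38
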